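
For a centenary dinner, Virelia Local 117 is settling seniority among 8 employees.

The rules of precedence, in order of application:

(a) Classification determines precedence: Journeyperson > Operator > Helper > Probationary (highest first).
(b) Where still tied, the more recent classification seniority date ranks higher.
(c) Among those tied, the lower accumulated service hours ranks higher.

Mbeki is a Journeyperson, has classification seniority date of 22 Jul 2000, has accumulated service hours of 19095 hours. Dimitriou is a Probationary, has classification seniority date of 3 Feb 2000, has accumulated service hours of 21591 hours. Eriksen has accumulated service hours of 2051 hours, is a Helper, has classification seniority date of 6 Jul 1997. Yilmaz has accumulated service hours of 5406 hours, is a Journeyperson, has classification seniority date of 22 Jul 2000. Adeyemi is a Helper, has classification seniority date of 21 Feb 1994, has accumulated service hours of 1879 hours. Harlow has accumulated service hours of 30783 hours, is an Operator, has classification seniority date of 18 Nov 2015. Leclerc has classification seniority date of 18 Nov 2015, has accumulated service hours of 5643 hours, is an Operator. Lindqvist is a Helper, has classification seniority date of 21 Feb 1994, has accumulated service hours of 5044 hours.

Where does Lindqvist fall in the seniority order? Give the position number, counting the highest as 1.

7

By classification: Yilmaz and Mbeki (Journeyperson); then Leclerc and Harlow (Operator); then Eriksen, Adeyemi and Lindqvist (Helper); then Dimitriou (Probationary).
Yilmaz and Mbeki both have classification seniority date 22 Jul 2000, so the next rule applies.
Among Yilmaz and Mbeki, by accumulated service hours (lower first): Yilmaz (5406 hours) before Mbeki (19095 hours).
Leclerc and Harlow both have classification seniority date 18 Nov 2015, so the next rule applies.
Among Leclerc and Harlow, by accumulated service hours (lower first): Leclerc (5643 hours) before Harlow (30783 hours).
Among Eriksen, Adeyemi and Lindqvist, by classification seniority date (later first): Eriksen (6 Jul 1997) before Adeyemi and Lindqvist (21 Feb 1994).
Among Adeyemi and Lindqvist, by accumulated service hours (lower first): Adeyemi (1879 hours) before Lindqvist (5044 hours).
Order: Yilmaz, Mbeki, Leclerc, Harlow, Eriksen, Adeyemi, Lindqvist, Dimitriou. So position 7.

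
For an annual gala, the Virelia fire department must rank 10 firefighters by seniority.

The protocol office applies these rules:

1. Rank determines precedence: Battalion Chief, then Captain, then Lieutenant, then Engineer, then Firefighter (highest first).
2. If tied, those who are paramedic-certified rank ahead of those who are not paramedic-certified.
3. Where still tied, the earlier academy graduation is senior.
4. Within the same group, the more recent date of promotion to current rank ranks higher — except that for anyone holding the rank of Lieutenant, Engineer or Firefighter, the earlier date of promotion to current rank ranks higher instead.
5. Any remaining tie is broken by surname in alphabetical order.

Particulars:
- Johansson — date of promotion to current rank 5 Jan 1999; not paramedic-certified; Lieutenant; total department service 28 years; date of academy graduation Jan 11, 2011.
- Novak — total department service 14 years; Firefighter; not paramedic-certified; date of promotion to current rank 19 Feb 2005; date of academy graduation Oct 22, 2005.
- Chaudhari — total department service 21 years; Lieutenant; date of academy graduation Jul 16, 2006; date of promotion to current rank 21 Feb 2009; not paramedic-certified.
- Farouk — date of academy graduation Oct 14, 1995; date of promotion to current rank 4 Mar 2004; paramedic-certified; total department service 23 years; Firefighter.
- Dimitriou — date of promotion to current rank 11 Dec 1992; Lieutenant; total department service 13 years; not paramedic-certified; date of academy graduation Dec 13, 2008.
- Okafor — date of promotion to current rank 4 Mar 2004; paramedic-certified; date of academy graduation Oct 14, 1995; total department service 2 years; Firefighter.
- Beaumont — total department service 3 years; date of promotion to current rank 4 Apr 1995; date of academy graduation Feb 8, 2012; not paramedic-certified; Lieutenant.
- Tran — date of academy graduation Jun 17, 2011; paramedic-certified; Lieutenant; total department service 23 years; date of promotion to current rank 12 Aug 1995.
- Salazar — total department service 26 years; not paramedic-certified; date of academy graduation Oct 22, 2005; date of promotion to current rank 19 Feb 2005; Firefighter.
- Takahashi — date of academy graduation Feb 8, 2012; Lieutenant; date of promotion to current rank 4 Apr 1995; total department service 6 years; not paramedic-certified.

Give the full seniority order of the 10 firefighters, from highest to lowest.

Tran, Chaudhari, Dimitriou, Johansson, Beaumont, Takahashi, Farouk, Okafor, Novak, Salazar

By rank: Tran, Chaudhari, Dimitriou, Johansson, Beaumont and Takahashi (Lieutenant); then Farouk, Okafor, Novak and Salazar (Firefighter).
Among Tran, Chaudhari, Dimitriou, Johansson, Beaumont and Takahashi, paramedic-certified before not paramedic-certified: Tran (paramedic-certified) before Chaudhari, Dimitriou, Johansson, Beaumont and Takahashi (not paramedic-certified).
Among Chaudhari, Dimitriou, Johansson, Beaumont and Takahashi, by date of academy graduation (earlier first): Chaudhari (Jul 16, 2006) before Dimitriou (Dec 13, 2008) before Johansson (Jan 11, 2011) before Beaumont and Takahashi (Feb 8, 2012).
Beaumont and Takahashi both have date of promotion to current rank 4 Apr 1995, so the next rule applies.
Among Beaumont and Takahashi, alphabetically by surname: Beaumont before Takahashi.
Among Farouk, Okafor, Novak and Salazar, paramedic-certified before not paramedic-certified: Farouk and Okafor (paramedic-certified) before Novak and Salazar (not paramedic-certified).
Farouk and Okafor both have date of academy graduation Oct 14, 1995, so the next rule applies.
Farouk and Okafor both have date of promotion to current rank 4 Mar 2004, so the next rule applies.
Among Farouk and Okafor, alphabetically by surname: Farouk before Okafor.
Novak and Salazar both have date of academy graduation Oct 22, 2005, so the next rule applies.
Novak and Salazar both have date of promotion to current rank 19 Feb 2005, so the next rule applies.
Among Novak and Salazar, alphabetically by surname: Novak before Salazar.
Full order: Tran, Chaudhari, Dimitriou, Johansson, Beaumont, Takahashi, Farouk, Okafor, Novak, Salazar.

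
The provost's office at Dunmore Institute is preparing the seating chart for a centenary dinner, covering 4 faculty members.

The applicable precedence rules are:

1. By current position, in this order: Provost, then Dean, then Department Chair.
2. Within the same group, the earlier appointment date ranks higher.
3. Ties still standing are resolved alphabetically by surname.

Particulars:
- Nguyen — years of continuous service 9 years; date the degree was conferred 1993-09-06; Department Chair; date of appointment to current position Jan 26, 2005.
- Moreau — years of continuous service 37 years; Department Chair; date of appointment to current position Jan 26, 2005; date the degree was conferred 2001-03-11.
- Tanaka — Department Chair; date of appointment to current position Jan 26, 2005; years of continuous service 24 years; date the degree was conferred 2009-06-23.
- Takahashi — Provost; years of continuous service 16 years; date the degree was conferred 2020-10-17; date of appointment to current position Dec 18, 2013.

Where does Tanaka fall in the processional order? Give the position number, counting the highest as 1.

By current position: Takahashi (Provost); then Moreau, Nguyen and Tanaka (Department Chair).
Moreau, Nguyen and Tanaka all have date of appointment to current position Jan 26, 2005, so the next rule applies.
Among Moreau, Nguyen and Tanaka, alphabetically by surname: Moreau before Nguyen before Tanaka.
Order: Takahashi, Moreau, Nguyen, Tanaka. So position 4.

4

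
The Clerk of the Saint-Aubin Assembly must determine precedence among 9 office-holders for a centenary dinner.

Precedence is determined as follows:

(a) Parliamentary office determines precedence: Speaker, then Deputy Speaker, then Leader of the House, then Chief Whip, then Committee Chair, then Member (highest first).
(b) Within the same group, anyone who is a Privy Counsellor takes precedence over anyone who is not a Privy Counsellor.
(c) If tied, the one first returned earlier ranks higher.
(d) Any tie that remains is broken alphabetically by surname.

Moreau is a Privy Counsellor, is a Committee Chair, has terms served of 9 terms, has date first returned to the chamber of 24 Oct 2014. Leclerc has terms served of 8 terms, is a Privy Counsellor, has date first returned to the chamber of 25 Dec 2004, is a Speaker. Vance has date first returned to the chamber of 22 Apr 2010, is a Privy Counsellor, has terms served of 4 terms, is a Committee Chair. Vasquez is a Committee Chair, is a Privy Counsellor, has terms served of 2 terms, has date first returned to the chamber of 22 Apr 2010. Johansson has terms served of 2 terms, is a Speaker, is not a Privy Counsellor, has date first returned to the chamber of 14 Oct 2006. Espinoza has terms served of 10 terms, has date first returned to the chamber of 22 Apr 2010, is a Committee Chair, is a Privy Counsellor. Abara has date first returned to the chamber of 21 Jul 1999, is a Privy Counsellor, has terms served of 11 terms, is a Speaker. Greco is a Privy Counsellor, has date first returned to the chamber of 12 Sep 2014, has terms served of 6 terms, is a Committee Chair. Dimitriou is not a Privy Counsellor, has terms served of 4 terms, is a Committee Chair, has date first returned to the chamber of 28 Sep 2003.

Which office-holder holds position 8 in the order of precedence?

Moreau

By parliamentary office: Abara, Leclerc and Johansson (Speaker); then Espinoza, Vance, Vasquez, Greco, Moreau and Dimitriou (Committee Chair).
Among Abara, Leclerc and Johansson, a Privy Counsellor before not a Privy Counsellor: Abara and Leclerc (a Privy Counsellor) before Johansson (not a Privy Counsellor).
Among Abara and Leclerc, by date first returned to the chamber (earlier first): Abara (21 Jul 1999) before Leclerc (25 Dec 2004).
Among Espinoza, Vance, Vasquez, Greco, Moreau and Dimitriou, a Privy Counsellor before not a Privy Counsellor: Espinoza, Vance, Vasquez, Greco and Moreau (a Privy Counsellor) before Dimitriou (not a Privy Counsellor).
Among Espinoza, Vance, Vasquez, Greco and Moreau, by date first returned to the chamber (earlier first): Espinoza, Vance and Vasquez (22 Apr 2010) before Greco (12 Sep 2014) before Moreau (24 Oct 2014).
Among Espinoza, Vance and Vasquez, alphabetically by surname: Espinoza before Vance before Vasquez.
Order: Abara, Leclerc, Johansson, Espinoza, Vance, Vasquez, Greco, Moreau, Dimitriou.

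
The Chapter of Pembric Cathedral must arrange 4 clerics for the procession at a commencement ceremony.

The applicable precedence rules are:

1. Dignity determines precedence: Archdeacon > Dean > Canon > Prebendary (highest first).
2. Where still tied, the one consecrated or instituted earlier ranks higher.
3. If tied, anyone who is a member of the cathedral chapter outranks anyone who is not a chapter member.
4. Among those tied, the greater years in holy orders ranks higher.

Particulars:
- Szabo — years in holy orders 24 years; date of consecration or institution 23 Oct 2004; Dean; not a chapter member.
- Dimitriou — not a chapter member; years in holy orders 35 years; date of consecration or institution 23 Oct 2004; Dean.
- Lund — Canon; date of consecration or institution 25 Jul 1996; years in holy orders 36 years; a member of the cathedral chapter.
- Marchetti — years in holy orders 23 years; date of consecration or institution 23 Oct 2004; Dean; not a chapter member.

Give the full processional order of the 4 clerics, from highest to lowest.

By dignity: Dimitriou, Szabo and Marchetti (Dean); then Lund (Canon).
Dimitriou, Szabo and Marchetti all have date of consecration or institution 23 Oct 2004, so the next rule applies.
Dimitriou, Szabo and Marchetti are each not a chapter member, so the next rule applies.
Among Dimitriou, Szabo and Marchetti, by years in holy orders (higher first): Dimitriou (35 years) before Szabo (24 years) before Marchetti (23 years).
Full order: Dimitriou, Szabo, Marchetti, Lund.

Dimitriou, Szabo, Marchetti, Lund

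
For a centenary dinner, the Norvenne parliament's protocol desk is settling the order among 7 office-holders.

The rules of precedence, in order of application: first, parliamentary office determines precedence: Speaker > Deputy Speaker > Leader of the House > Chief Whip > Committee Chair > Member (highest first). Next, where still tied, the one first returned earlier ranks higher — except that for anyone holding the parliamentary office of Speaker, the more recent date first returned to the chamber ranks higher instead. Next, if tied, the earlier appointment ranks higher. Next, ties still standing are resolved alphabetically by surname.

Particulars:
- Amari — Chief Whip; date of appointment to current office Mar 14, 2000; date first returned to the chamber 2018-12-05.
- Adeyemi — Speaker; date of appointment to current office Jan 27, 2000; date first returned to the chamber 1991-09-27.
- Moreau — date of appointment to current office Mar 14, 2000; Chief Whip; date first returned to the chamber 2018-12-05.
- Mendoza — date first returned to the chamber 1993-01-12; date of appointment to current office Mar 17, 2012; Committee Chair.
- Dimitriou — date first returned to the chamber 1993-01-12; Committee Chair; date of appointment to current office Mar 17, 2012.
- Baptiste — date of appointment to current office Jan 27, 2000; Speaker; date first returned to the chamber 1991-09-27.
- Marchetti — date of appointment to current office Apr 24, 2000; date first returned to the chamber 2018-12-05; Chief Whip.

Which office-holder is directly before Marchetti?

By parliamentary office: Adeyemi and Baptiste (Speaker); then Amari, Moreau and Marchetti (Chief Whip); then Dimitriou and Mendoza (Committee Chair).
Adeyemi and Baptiste both have date first returned to the chamber 1991-09-27, so the next rule applies.
Adeyemi and Baptiste both have date of appointment to current office Jan 27, 2000, so the next rule applies.
Among Adeyemi and Baptiste, alphabetically by surname: Adeyemi before Baptiste.
Amari, Moreau and Marchetti all have date first returned to the chamber 2018-12-05, so the next rule applies.
Among Amari, Moreau and Marchetti, by date of appointment to current office (earlier first): Amari and Moreau (Mar 14, 2000) before Marchetti (Apr 24, 2000).
Among Amari and Moreau, alphabetically by surname: Amari before Moreau.
Dimitriou and Mendoza both have date first returned to the chamber 1993-01-12, so the next rule applies.
Dimitriou and Mendoza both have date of appointment to current office Mar 17, 2012, so the next rule applies.
Among Dimitriou and Mendoza, alphabetically by surname: Dimitriou before Mendoza.
Order: Adeyemi, Baptiste, Amari, Moreau, Marchetti, Dimitriou, Mendoza.

Moreau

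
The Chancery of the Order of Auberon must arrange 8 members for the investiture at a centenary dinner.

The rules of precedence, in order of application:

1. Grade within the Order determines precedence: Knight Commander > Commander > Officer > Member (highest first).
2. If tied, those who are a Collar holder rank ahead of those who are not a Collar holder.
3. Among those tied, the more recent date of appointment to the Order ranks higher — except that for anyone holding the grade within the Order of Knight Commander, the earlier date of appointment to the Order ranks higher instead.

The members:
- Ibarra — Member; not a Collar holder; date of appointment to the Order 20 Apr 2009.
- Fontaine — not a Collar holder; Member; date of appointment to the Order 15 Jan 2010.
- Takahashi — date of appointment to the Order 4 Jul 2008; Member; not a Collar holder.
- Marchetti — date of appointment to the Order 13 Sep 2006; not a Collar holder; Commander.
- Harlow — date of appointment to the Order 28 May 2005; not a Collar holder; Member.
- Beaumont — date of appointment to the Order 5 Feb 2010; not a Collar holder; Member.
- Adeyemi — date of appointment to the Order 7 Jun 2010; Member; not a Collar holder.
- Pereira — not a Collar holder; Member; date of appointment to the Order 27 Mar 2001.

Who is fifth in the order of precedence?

By grade within the Order: Marchetti (Commander); then Adeyemi, Beaumont, Fontaine, Ibarra, Takahashi, Harlow and Pereira (Member).
Adeyemi, Beaumont, Fontaine, Ibarra, Takahashi, Harlow and Pereira are each not a Collar holder, so the next rule applies.
Among Adeyemi, Beaumont, Fontaine, Ibarra, Takahashi, Harlow and Pereira, by date of appointment to the Order (later first): Adeyemi (7 Jun 2010) before Beaumont (5 Feb 2010) before Fontaine (15 Jan 2010) before Ibarra (20 Apr 2009) before Takahashi (4 Jul 2008) before Harlow (28 May 2005) before Pereira (27 Mar 2001).
Order: Marchetti, Adeyemi, Beaumont, Fontaine, Ibarra, Takahashi, Harlow, Pereira.

Ibarra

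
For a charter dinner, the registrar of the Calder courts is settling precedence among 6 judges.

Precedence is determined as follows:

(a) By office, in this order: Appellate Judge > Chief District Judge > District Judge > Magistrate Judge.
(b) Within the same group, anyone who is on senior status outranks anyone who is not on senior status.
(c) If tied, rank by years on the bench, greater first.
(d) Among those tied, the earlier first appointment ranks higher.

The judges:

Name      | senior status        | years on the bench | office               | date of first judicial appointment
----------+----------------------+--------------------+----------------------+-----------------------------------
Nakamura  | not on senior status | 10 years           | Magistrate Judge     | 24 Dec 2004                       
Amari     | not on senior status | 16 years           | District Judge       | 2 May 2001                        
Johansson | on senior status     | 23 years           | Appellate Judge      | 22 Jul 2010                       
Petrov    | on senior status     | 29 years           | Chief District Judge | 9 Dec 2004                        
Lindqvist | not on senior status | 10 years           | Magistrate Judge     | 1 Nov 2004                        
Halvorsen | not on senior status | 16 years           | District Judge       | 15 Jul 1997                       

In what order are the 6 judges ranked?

By office: Johansson (Appellate Judge); then Petrov (Chief District Judge); then Halvorsen and Amari (District Judge); then Lindqvist and Nakamura (Magistrate Judge).
Halvorsen and Amari are each not on senior status, so the next rule applies.
Halvorsen and Amari both have years on the bench 16 years, so the next rule applies.
Among Halvorsen and Amari, by date of first judicial appointment (earlier first): Halvorsen (15 Jul 1997) before Amari (2 May 2001).
Lindqvist and Nakamura are each not on senior status, so the next rule applies.
Lindqvist and Nakamura both have years on the bench 10 years, so the next rule applies.
Among Lindqvist and Nakamura, by date of first judicial appointment (earlier first): Lindqvist (1 Nov 2004) before Nakamura (24 Dec 2004).
Full order: Johansson, Petrov, Halvorsen, Amari, Lindqvist, Nakamura.

Johansson, Petrov, Halvorsen, Amari, Lindqvist, Nakamura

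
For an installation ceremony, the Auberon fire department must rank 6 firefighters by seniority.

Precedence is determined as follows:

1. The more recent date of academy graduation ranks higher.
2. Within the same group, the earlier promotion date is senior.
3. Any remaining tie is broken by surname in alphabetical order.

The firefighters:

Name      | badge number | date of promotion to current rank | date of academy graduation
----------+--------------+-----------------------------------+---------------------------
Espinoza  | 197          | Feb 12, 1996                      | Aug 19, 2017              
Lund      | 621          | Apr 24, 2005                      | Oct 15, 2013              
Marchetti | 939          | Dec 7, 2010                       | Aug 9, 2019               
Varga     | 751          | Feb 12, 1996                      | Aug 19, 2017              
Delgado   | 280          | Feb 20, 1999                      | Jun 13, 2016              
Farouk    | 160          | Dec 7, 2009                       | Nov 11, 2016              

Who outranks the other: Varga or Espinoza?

Espinoza

By date of academy graduation (later first): Marchetti (Aug 9, 2019); then Espinoza and Varga (both Aug 19, 2017); then Farouk (Nov 11, 2016); then Delgado (Jun 13, 2016); then Lund (Oct 15, 2013).
Espinoza and Varga both have date of promotion to current rank Feb 12, 1996, so the next rule applies.
Among Espinoza and Varga, alphabetically by surname: Espinoza before Varga.
So Espinoza takes precedence.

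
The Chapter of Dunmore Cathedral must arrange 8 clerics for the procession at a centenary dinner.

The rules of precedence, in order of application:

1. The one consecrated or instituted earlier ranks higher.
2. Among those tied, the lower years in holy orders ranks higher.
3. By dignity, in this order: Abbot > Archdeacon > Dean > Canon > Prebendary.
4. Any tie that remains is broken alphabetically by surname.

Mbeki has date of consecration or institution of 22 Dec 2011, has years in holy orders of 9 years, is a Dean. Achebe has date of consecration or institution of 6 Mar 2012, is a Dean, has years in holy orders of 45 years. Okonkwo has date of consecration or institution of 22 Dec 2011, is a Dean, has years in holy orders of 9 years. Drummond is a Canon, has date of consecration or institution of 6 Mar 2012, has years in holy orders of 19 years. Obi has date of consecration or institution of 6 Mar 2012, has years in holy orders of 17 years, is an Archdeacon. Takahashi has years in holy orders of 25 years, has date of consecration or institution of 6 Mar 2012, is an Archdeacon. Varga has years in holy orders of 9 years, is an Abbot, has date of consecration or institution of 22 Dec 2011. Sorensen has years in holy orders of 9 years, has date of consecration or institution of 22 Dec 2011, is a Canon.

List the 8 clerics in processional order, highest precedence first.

Varga, Mbeki, Okonkwo, Sorensen, Obi, Drummond, Takahashi, Achebe

By date of consecration or institution (earlier first): Varga, Mbeki, Okonkwo and Sorensen (each 22 Dec 2011); then Obi, Drummond, Takahashi and Achebe (each 6 Mar 2012).
Varga, Mbeki, Okonkwo and Sorensen all have years in holy orders 9 years, so the next rule applies.
Among Varga, Mbeki, Okonkwo and Sorensen, by dignity: Varga (Abbot) before Mbeki and Okonkwo (Dean) before Sorensen (Canon).
Among Mbeki and Okonkwo, alphabetically by surname: Mbeki before Okonkwo.
Among Obi, Drummond, Takahashi and Achebe, by years in holy orders (lower first): Obi (17 years) before Drummond (19 years) before Takahashi (25 years) before Achebe (45 years).
Full order: Varga, Mbeki, Okonkwo, Sorensen, Obi, Drummond, Takahashi, Achebe.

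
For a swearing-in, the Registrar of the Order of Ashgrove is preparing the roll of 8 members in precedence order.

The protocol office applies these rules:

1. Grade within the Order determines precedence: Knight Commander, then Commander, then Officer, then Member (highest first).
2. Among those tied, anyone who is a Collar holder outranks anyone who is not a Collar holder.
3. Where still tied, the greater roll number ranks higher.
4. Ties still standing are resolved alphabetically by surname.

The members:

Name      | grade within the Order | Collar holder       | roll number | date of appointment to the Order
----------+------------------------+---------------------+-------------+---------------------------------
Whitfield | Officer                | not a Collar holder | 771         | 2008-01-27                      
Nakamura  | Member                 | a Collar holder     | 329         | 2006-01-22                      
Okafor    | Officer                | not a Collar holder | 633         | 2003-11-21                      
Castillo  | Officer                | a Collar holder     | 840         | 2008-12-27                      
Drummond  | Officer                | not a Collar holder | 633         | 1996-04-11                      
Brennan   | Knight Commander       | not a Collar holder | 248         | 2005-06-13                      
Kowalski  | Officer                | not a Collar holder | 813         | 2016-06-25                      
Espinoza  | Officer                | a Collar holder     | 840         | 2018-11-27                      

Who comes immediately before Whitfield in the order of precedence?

By grade within the Order: Brennan (Knight Commander); then Castillo, Espinoza, Kowalski, Whitfield, Drummond and Okafor (Officer); then Nakamura (Member).
Among Castillo, Espinoza, Kowalski, Whitfield, Drummond and Okafor, a Collar holder before not a Collar holder: Castillo and Espinoza (a Collar holder) before Kowalski, Whitfield, Drummond and Okafor (not a Collar holder).
Castillo and Espinoza both have roll number 840, so the next rule applies.
Among Castillo and Espinoza, alphabetically by surname: Castillo before Espinoza.
Among Kowalski, Whitfield, Drummond and Okafor, by roll number (higher first): Kowalski (813) before Whitfield (771) before Drummond and Okafor (633).
Among Drummond and Okafor, alphabetically by surname: Drummond before Okafor.
Order: Brennan, Castillo, Espinoza, Kowalski, Whitfield, Drummond, Okafor, Nakamura.

Kowalski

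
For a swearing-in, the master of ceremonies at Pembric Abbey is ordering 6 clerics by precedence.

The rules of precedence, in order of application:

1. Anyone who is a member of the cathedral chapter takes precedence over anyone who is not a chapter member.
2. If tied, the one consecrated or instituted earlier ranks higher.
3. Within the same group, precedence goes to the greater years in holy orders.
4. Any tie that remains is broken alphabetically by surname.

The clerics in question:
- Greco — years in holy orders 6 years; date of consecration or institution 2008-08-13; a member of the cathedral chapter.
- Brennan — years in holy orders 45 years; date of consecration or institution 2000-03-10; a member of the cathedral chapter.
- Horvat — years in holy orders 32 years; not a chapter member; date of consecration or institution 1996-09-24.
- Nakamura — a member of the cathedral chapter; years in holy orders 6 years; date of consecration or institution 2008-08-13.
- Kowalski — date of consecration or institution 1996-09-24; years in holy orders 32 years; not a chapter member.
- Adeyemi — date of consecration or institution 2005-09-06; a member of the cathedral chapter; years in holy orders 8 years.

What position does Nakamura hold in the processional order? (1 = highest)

4

By the first rule: Brennan, Adeyemi, Greco and Nakamura (each a member of the cathedral chapter); then Horvat and Kowalski (both not a chapter member).
Among Brennan, Adeyemi, Greco and Nakamura, by date of consecration or institution (earlier first): Brennan (2000-03-10) before Adeyemi (2005-09-06) before Greco and Nakamura (2008-08-13).
Greco and Nakamura both have years in holy orders 6 years, so the next rule applies.
Among Greco and Nakamura, alphabetically by surname: Greco before Nakamura.
Horvat and Kowalski both have date of consecration or institution 1996-09-24, so the next rule applies.
Horvat and Kowalski both have years in holy orders 32 years, so the next rule applies.
Among Horvat and Kowalski, alphabetically by surname: Horvat before Kowalski.
Order: Brennan, Adeyemi, Greco, Nakamura, Horvat, Kowalski. So position 4.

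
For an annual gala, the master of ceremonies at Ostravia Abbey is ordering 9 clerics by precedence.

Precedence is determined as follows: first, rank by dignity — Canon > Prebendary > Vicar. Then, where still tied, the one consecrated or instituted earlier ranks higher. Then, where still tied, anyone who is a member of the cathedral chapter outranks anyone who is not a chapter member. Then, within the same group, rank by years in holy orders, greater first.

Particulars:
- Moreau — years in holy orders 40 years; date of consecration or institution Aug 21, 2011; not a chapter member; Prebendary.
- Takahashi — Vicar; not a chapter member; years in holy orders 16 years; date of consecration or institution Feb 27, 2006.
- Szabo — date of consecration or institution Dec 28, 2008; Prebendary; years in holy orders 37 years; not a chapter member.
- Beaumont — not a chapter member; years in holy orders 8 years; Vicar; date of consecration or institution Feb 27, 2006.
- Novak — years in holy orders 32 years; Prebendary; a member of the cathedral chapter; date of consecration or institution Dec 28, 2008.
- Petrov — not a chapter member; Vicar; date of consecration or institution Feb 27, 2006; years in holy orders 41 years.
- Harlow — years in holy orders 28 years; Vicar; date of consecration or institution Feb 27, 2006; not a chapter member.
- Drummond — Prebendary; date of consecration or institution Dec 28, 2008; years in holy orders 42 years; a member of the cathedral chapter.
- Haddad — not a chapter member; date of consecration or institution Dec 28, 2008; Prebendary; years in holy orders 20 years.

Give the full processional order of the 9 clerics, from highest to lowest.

By dignity: Drummond, Novak, Szabo, Haddad and Moreau (Prebendary); then Petrov, Harlow, Takahashi and Beaumont (Vicar).
Among Drummond, Novak, Szabo, Haddad and Moreau, by date of consecration or institution (earlier first): Drummond, Novak, Szabo and Haddad (Dec 28, 2008) before Moreau (Aug 21, 2011).
Among Drummond, Novak, Szabo and Haddad, a member of the cathedral chapter before not a chapter member: Drummond and Novak (a member of the cathedral chapter) before Szabo and Haddad (not a chapter member).
Among Drummond and Novak, by years in holy orders (higher first): Drummond (42 years) before Novak (32 years).
Among Szabo and Haddad, by years in holy orders (higher first): Szabo (37 years) before Haddad (20 years).
Petrov, Harlow, Takahashi and Beaumont all have date of consecration or institution Feb 27, 2006, so the next rule applies.
Petrov, Harlow, Takahashi and Beaumont are each not a chapter member, so the next rule applies.
Among Petrov, Harlow, Takahashi and Beaumont, by years in holy orders (higher first): Petrov (41 years) before Harlow (28 years) before Takahashi (16 years) before Beaumont (8 years).
Full order: Drummond, Novak, Szabo, Haddad, Moreau, Petrov, Harlow, Takahashi, Beaumont.

Drummond, Novak, Szabo, Haddad, Moreau, Petrov, Harlow, Takahashi, Beaumont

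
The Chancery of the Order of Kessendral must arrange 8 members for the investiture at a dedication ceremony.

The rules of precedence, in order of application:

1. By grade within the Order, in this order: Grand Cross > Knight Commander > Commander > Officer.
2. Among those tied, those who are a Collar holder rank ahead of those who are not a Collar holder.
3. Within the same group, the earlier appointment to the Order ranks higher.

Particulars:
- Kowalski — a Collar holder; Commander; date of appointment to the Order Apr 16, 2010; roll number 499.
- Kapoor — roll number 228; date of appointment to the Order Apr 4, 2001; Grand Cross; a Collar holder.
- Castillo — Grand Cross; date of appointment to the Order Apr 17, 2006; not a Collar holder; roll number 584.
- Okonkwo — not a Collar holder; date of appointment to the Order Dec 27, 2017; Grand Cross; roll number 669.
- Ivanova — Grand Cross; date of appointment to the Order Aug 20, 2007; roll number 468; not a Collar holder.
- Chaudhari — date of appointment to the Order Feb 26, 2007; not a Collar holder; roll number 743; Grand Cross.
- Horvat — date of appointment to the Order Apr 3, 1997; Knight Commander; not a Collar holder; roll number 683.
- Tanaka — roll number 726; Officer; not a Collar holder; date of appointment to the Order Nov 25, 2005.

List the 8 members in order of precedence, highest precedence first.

By grade within the Order: Kapoor, Castillo, Chaudhari, Ivanova and Okonkwo (Grand Cross); then Horvat (Knight Commander); then Kowalski (Commander); then Tanaka (Officer).
Among Kapoor, Castillo, Chaudhari, Ivanova and Okonkwo, a Collar holder before not a Collar holder: Kapoor (a Collar holder) before Castillo, Chaudhari, Ivanova and Okonkwo (not a Collar holder).
Among Castillo, Chaudhari, Ivanova and Okonkwo, by date of appointment to the Order (earlier first): Castillo (Apr 17, 2006) before Chaudhari (Feb 26, 2007) before Ivanova (Aug 20, 2007) before Okonkwo (Dec 27, 2017).
Full order: Kapoor, Castillo, Chaudhari, Ivanova, Okonkwo, Horvat, Kowalski, Tanaka.

Kapoor, Castillo, Chaudhari, Ivanova, Okonkwo, Horvat, Kowalski, Tanaka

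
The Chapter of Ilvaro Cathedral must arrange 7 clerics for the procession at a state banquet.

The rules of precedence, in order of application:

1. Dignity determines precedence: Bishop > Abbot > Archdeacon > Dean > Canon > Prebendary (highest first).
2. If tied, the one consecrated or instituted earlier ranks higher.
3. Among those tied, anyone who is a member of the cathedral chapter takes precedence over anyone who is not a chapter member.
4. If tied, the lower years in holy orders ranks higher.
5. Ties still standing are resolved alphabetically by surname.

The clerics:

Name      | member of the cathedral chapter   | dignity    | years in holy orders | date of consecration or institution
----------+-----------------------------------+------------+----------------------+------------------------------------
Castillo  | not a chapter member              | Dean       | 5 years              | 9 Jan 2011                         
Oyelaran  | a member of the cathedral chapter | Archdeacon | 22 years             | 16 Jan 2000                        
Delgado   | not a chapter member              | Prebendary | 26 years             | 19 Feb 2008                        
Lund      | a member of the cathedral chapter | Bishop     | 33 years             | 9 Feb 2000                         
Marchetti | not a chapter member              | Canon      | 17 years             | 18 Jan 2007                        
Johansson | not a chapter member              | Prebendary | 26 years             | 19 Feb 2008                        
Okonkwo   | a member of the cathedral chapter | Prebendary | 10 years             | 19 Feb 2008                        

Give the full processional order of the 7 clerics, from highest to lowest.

By dignity: Lund (Bishop); then Oyelaran (Archdeacon); then Castillo (Dean); then Marchetti (Canon); then Okonkwo, Delgado and Johansson (Prebendary).
Okonkwo, Delgado and Johansson all have date of consecration or institution 19 Feb 2008, so the next rule applies.
Among Okonkwo, Delgado and Johansson, a member of the cathedral chapter before not a chapter member: Okonkwo (a member of the cathedral chapter) before Delgado and Johansson (not a chapter member).
Delgado and Johansson both have years in holy orders 26 years, so the next rule applies.
Among Delgado and Johansson, alphabetically by surname: Delgado before Johansson.
Full order: Lund, Oyelaran, Castillo, Marchetti, Okonkwo, Delgado, Johansson.

Lund, Oyelaran, Castillo, Marchetti, Okonkwo, Delgado, Johansson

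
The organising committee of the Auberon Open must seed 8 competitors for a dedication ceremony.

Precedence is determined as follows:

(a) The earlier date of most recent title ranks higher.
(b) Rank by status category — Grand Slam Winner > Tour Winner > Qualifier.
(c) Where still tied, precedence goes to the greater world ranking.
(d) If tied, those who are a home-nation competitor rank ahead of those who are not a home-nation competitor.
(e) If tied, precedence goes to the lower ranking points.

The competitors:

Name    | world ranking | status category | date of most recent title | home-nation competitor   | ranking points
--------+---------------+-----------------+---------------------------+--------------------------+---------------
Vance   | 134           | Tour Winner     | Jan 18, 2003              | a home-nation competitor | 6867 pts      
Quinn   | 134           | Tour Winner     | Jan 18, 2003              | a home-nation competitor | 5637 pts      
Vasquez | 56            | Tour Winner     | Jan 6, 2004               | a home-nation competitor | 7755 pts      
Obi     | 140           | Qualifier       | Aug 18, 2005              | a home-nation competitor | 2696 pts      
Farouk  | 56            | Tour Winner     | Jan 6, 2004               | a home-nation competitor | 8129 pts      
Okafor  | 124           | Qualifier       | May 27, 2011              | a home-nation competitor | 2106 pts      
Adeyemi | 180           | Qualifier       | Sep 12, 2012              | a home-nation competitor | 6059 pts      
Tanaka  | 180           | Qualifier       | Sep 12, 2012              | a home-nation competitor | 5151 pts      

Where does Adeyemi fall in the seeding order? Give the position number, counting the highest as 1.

8

By date of most recent title (earlier first): Quinn and Vance (both Jan 18, 2003); then Vasquez and Farouk (both Jan 6, 2004); then Obi (Aug 18, 2005); then Okafor (May 27, 2011); then Tanaka and Adeyemi (both Sep 12, 2012).
Quinn and Vance are each Tour Winner, so the next rule applies.
Quinn and Vance both have world ranking 134, so the next rule applies.
Quinn and Vance are each a home-nation competitor, so the next rule applies.
Among Quinn and Vance, by ranking points (lower first): Quinn (5637 pts) before Vance (6867 pts).
Vasquez and Farouk are each Tour Winner, so the next rule applies.
Vasquez and Farouk both have world ranking 56, so the next rule applies.
Vasquez and Farouk are each a home-nation competitor, so the next rule applies.
Among Vasquez and Farouk, by ranking points (lower first): Vasquez (7755 pts) before Farouk (8129 pts).
Tanaka and Adeyemi are each Qualifier, so the next rule applies.
Tanaka and Adeyemi both have world ranking 180, so the next rule applies.
Tanaka and Adeyemi are each a home-nation competitor, so the next rule applies.
Among Tanaka and Adeyemi, by ranking points (lower first): Tanaka (5151 pts) before Adeyemi (6059 pts).
Order: Quinn, Vance, Vasquez, Farouk, Obi, Okafor, Tanaka, Adeyemi. So position 8.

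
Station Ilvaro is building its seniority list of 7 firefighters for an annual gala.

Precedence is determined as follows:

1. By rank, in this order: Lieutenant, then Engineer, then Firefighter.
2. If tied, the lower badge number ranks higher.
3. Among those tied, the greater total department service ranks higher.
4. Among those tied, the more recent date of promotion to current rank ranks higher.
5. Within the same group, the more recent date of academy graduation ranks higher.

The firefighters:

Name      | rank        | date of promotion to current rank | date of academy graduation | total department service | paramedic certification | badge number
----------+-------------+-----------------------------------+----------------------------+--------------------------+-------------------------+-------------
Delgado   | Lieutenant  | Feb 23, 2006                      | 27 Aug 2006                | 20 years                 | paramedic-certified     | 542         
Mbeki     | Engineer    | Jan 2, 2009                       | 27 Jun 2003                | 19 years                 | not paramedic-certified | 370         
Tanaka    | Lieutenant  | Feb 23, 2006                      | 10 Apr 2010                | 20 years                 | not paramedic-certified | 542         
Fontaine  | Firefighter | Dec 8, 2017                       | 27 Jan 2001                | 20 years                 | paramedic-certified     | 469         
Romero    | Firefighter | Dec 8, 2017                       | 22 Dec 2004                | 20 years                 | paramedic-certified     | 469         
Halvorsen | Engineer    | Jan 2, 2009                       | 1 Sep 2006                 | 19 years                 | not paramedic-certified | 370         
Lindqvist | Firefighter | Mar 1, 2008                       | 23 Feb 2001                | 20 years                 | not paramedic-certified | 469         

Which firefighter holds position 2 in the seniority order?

By rank: Tanaka and Delgado (Lieutenant); then Halvorsen and Mbeki (Engineer); then Romero, Fontaine and Lindqvist (Firefighter).
Tanaka and Delgado both have badge number 542, so the next rule applies.
Tanaka and Delgado both have total department service 20 years, so the next rule applies.
Tanaka and Delgado both have date of promotion to current rank Feb 23, 2006, so the next rule applies.
Among Tanaka and Delgado, by date of academy graduation (later first): Tanaka (10 Apr 2010) before Delgado (27 Aug 2006).
Halvorsen and Mbeki both have badge number 370, so the next rule applies.
Halvorsen and Mbeki both have total department service 19 years, so the next rule applies.
Halvorsen and Mbeki both have date of promotion to current rank Jan 2, 2009, so the next rule applies.
Among Halvorsen and Mbeki, by date of academy graduation (later first): Halvorsen (1 Sep 2006) before Mbeki (27 Jun 2003).
Romero, Fontaine and Lindqvist all have badge number 469, so the next rule applies.
Romero, Fontaine and Lindqvist all have total department service 20 years, so the next rule applies.
Among Romero, Fontaine and Lindqvist, by date of promotion to current rank (later first): Romero and Fontaine (Dec 8, 2017) before Lindqvist (Mar 1, 2008).
Among Romero and Fontaine, by date of academy graduation (later first): Romero (22 Dec 2004) before Fontaine (27 Jan 2001).
Order: Tanaka, Delgado, Halvorsen, Mbeki, Romero, Fontaine, Lindqvist.

Delgado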